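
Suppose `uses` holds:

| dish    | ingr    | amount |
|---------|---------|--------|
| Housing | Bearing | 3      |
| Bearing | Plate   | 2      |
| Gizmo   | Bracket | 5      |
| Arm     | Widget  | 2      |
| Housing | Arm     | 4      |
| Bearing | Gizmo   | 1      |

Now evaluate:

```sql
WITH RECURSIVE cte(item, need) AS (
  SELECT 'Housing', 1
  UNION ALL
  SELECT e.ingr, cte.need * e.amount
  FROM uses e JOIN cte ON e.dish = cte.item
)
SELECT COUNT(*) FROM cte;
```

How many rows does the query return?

7

Base: (Housing, need=1).
Iteration 1: components of {Housing} -> Arm = 1*4 = 4, Bearing = 1*3 = 3.
Iteration 2: components of {Arm,Bearing} -> Gizmo = 3*1 = 3, Plate = 3*2 = 6, Widget = 4*2 = 8.
Iteration 3: components of {Gizmo,Plate,Widget} -> Bracket = 3*5 = 15.
Iteration 4: no further components; recursion stops.
Total rows emitted: 7.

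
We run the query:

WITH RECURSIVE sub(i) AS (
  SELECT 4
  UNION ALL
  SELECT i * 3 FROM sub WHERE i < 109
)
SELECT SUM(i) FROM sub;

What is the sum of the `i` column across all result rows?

484

Base: i=4.
Iteration 1: 4 < 109 holds -> i = 4 * 3 = 12.
Iteration 2: 12 < 109 holds -> i = 12 * 3 = 36.
Iteration 3: 36 < 109 holds -> i = 36 * 3 = 108.
Iteration 4: 108 < 109 holds -> i = 108 * 3 = 324.
Iteration 5: 324 < 109 fails; recursion stops.
SUM(i) = 4 + 12 + 36 + 108 + 324 = 484.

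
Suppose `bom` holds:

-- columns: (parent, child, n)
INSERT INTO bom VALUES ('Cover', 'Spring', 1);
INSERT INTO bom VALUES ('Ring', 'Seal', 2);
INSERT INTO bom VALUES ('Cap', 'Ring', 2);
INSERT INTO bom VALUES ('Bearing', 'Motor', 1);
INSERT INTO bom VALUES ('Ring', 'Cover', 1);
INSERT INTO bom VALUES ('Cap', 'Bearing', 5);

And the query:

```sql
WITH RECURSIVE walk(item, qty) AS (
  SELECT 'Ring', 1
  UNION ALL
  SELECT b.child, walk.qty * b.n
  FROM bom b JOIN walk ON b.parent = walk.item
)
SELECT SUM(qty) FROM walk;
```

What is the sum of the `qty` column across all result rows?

Base: (Ring, qty=1).
Iteration 1: components of {Ring} -> Cover = 1*1 = 1, Seal = 1*2 = 2.
Iteration 2: components of {Cover,Seal} -> Spring = 1*1 = 1.
Iteration 3: no further components; recursion stops.
SUM(qty) = 1 + 2 + 1 + 1 = 5.

5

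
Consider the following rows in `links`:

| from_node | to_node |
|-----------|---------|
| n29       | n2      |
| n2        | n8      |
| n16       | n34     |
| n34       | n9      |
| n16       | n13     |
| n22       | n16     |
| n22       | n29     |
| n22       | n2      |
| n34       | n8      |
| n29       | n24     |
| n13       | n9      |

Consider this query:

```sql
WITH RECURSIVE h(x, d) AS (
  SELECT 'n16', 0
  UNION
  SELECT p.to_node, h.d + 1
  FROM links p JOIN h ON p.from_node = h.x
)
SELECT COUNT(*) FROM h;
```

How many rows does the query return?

5

Base: (n16, d=0).
Iteration 1: edges from {n16} -> (n13, d=1), (n34, d=1).
Iteration 2: edges from {n13,n34} -> (n8, d=2), (n9, d=2). [UNION drops 1 duplicate row(s)]
Iteration 3: no outgoing edges from {n8,n9}; recursion stops.
Total rows emitted: 5.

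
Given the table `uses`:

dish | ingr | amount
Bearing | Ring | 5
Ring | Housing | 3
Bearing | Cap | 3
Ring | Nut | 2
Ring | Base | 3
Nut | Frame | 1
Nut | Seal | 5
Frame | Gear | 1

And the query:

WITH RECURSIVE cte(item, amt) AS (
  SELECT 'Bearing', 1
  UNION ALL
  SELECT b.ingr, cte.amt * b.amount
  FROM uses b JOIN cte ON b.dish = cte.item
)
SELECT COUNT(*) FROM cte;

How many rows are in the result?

Base: (Bearing, amt=1).
Iteration 1: components of {Bearing} -> Cap = 1*3 = 3, Ring = 1*5 = 5.
Iteration 2: components of {Cap,Ring} -> Base = 5*3 = 15, Housing = 5*3 = 15, Nut = 5*2 = 10.
Iteration 3: components of {Base,Housing,Nut} -> Frame = 10*1 = 10, Seal = 10*5 = 50.
Iteration 4: components of {Frame,Seal} -> Gear = 10*1 = 10.
Iteration 5: no further components; recursion stops.
Total rows emitted: 9.

9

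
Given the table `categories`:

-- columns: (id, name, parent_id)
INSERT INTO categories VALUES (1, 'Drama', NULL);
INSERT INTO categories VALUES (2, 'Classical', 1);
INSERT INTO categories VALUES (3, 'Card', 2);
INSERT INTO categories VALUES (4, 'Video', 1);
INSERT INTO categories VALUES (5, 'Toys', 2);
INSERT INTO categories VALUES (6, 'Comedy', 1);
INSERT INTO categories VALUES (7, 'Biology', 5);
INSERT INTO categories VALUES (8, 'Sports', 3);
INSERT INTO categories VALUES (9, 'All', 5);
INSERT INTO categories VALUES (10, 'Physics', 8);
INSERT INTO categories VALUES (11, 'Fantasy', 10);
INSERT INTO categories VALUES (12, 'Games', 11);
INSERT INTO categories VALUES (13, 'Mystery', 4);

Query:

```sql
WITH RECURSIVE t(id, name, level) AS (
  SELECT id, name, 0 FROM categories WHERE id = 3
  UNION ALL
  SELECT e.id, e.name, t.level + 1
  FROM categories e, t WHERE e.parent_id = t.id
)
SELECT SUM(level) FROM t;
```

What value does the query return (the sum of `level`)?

Base: id=3 (Card) at level 0.
Iteration 1: rows with parent_id in {3} -> Sports (id 8, level 1).
Iteration 2: rows with parent_id in {8} -> Physics (id 10, level 2).
Iteration 3: rows with parent_id in {10} -> Fantasy (id 11, level 3).
Iteration 4: rows with parent_id in {11} -> Games (id 12, level 4).
Iteration 5: no rows with parent_id in {12}; recursion stops.
SUM(level) = 0 + 1 + 2 + 3 + 4 = 10.

10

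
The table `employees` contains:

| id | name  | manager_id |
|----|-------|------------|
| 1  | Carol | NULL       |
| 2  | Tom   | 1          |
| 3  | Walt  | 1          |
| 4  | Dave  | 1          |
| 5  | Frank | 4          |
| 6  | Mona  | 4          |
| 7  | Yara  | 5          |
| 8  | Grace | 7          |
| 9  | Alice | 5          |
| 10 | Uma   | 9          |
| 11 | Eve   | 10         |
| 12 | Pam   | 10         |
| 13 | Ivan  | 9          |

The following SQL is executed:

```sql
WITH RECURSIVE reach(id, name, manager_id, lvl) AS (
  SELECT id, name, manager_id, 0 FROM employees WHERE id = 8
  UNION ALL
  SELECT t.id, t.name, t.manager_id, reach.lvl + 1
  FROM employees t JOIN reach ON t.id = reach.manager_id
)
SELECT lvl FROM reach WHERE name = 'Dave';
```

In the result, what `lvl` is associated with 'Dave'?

3

Base: id=8 (Grace), manager_id=7, lvl 0.
Iteration 1: join on id=7 -> Yara (id 7, manager_id=5, lvl 1).
Iteration 2: join on id=5 -> Frank (id 5, manager_id=4, lvl 2).
Iteration 3: join on id=4 -> Dave (id 4, manager_id=1, lvl 3).
Iteration 4: join on id=1 -> Carol (id 1, manager_id=NULL, lvl 4).
Iteration 5: manager_id is NULL; no match; recursion stops.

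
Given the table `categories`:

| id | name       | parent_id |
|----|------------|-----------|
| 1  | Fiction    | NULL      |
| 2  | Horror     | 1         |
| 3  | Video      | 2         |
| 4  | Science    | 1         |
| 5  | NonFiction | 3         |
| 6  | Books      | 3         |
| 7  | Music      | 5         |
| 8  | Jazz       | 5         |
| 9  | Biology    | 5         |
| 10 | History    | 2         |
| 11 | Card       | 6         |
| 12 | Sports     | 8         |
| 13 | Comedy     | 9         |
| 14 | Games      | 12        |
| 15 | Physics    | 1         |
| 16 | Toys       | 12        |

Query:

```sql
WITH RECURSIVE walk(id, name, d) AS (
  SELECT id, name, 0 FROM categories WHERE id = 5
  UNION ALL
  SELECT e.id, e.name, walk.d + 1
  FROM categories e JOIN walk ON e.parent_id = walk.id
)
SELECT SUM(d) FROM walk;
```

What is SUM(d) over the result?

13

Base: id=5 (NonFiction) at d 0.
Iteration 1: rows with parent_id in {5} -> Music (id 7, d 1), Jazz (id 8, d 1), Biology (id 9, d 1).
Iteration 2: rows with parent_id in {7,8,9} -> Sports (id 12, d 2), Comedy (id 13, d 2).
Iteration 3: rows with parent_id in {12,13} -> Games (id 14, d 3), Toys (id 16, d 3).
Iteration 4: no rows with parent_id in {14,16}; recursion stops.
SUM(d) = 0 + 1 + 1 + 1 + 2 + 2 + 3 + 3 = 13.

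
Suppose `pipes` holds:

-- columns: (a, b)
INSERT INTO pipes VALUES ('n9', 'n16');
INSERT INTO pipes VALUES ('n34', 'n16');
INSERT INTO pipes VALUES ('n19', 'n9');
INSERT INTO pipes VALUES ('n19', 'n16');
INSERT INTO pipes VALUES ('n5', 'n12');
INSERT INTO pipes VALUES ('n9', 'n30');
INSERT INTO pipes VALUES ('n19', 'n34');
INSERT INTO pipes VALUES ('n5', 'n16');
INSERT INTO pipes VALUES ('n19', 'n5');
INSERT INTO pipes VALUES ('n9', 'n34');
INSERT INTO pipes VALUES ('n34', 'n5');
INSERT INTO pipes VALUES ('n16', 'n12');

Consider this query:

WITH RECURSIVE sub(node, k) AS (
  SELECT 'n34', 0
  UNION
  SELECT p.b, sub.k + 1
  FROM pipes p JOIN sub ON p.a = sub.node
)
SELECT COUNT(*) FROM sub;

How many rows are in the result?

6

Base: (n34, k=0).
Iteration 1: edges from {n34} -> (n16, k=1), (n5, k=1).
Iteration 2: edges from {n16,n5} -> (n12, k=2), (n16, k=2). [UNION drops 1 duplicate row(s)]
Iteration 3: edges from {n12,n16} -> (n12, k=3).
Iteration 4: no outgoing edges from {n12}; recursion stops.
Total rows emitted: 6.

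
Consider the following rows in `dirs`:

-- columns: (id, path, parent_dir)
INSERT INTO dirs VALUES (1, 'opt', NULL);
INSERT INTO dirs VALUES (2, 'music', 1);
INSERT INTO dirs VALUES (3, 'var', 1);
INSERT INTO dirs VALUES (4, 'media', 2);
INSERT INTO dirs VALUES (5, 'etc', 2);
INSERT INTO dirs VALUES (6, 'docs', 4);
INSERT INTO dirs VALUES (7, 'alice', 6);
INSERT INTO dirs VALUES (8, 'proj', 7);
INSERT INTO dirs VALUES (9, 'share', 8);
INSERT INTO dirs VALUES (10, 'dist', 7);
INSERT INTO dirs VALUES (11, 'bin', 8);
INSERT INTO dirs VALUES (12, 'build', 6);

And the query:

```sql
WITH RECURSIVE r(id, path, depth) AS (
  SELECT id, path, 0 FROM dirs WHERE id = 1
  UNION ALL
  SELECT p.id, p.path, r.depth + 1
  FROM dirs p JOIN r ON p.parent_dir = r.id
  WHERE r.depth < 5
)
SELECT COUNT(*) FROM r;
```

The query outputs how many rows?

10

Base: id=1 (opt) at depth 0.
Iteration 1: rows with parent_dir in {1} -> music (id 2, depth 1), var (id 3, depth 1).
Iteration 2: rows with parent_dir in {2,3} -> media (id 4, depth 2), etc (id 5, depth 2).
Iteration 3: rows with parent_dir in {4,5} -> docs (id 6, depth 3).
Iteration 4: rows with parent_dir in {6} -> alice (id 7, depth 4), build (id 12, depth 4).
Iteration 5: rows with parent_dir in {7,12} -> proj (id 8, depth 5), dist (id 10, depth 5).
Iteration 6: depth < 5 fails for all current rows; recursion stops.
Total rows emitted: 10.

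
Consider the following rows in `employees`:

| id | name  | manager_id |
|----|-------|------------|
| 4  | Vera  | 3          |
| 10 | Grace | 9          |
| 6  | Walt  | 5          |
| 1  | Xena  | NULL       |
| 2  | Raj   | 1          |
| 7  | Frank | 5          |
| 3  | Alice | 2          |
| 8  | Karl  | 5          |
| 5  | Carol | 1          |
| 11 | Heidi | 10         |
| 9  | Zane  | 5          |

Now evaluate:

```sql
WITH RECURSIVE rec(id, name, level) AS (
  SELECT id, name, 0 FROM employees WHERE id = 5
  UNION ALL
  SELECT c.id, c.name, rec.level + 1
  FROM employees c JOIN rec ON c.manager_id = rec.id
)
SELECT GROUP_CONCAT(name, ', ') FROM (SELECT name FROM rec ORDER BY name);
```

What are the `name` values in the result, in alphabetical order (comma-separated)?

Base: id=5 (Carol) at level 0.
Iteration 1: rows with manager_id in {5} -> Walt (id 6, level 1), Frank (id 7, level 1), Karl (id 8, level 1), Zane (id 9, level 1).
Iteration 2: rows with manager_id in {6,7,8,9} -> Grace (id 10, level 2).
Iteration 3: rows with manager_id in {10} -> Heidi (id 11, level 3).
Iteration 4: no rows with manager_id in {11}; recursion stops.

Carol, Frank, Grace, Heidi, Karl, Walt, Zane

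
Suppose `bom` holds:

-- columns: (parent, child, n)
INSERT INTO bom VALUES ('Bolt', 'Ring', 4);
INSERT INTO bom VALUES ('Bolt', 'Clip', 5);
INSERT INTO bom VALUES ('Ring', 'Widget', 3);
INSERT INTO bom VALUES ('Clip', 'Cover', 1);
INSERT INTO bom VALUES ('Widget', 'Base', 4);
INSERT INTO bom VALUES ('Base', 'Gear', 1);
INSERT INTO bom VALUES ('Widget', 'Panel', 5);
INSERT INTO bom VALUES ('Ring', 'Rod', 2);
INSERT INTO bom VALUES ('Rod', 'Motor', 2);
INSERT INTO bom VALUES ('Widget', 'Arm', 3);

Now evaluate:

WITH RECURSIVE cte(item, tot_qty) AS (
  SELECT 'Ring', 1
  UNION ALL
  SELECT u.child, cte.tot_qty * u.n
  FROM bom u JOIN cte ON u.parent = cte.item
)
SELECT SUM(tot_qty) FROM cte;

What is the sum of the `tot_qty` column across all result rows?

Base: (Ring, tot_qty=1).
Iteration 1: components of {Ring} -> Rod = 1*2 = 2, Widget = 1*3 = 3.
Iteration 2: components of {Rod,Widget} -> Arm = 3*3 = 9, Base = 3*4 = 12, Motor = 2*2 = 4, Panel = 3*5 = 15.
Iteration 3: components of {Arm,Base,Motor,Panel} -> Gear = 12*1 = 12.
Iteration 4: no further components; recursion stops.
SUM(tot_qty) = 1 + 3 + 2 + 12 + 15 + 9 + 4 + 12 = 58.

58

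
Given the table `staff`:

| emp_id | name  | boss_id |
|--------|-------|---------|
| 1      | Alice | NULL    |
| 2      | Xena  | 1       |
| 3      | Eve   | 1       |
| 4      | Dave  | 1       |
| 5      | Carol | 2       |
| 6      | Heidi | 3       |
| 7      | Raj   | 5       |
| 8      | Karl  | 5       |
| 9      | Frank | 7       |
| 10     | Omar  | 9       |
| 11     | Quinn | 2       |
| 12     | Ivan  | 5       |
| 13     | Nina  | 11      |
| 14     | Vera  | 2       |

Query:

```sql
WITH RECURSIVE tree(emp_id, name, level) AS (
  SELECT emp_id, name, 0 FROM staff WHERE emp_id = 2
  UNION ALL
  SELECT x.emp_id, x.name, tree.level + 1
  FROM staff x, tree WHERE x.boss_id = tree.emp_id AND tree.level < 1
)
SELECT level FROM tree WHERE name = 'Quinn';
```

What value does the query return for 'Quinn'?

1

Base: emp_id=2 (Xena) at level 0.
Iteration 1: rows with boss_id in {2} -> Carol (id 5, level 1), Quinn (id 11, level 1), Vera (id 14, level 1).
Iteration 2: level < 1 fails for all current rows; recursion stops.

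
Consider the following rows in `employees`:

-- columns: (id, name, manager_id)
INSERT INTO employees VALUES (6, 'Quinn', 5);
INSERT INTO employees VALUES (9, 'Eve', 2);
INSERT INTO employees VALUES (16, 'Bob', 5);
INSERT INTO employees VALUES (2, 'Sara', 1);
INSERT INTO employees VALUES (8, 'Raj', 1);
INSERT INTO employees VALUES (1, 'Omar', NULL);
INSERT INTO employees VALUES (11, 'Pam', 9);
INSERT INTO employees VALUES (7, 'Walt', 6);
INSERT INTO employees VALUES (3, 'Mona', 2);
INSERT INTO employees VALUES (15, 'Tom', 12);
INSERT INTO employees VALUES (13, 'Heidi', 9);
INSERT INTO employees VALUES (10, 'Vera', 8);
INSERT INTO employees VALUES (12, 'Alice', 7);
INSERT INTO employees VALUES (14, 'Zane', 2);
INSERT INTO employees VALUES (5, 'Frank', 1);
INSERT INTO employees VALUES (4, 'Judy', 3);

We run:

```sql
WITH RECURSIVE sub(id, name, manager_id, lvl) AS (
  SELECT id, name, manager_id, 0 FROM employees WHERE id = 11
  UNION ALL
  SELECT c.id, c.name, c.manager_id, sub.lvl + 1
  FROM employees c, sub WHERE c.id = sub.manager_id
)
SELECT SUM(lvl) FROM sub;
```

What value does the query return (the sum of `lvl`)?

Base: id=11 (Pam), manager_id=9, lvl 0.
Iteration 1: join on id=9 -> Eve (id 9, manager_id=2, lvl 1).
Iteration 2: join on id=2 -> Sara (id 2, manager_id=1, lvl 2).
Iteration 3: join on id=1 -> Omar (id 1, manager_id=NULL, lvl 3).
Iteration 4: manager_id is NULL; no match; recursion stops.
SUM(lvl) = 0 + 1 + 2 + 3 = 6.

6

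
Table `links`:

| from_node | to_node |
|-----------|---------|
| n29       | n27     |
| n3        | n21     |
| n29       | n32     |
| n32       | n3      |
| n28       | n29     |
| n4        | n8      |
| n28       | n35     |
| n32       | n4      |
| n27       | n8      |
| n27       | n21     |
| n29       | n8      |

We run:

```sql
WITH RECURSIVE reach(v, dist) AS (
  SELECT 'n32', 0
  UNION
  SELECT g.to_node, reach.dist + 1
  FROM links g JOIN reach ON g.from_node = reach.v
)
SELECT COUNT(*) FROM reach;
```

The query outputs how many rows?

Base: (n32, dist=0).
Iteration 1: edges from {n32} -> (n3, dist=1), (n4, dist=1).
Iteration 2: edges from {n3,n4} -> (n21, dist=2), (n8, dist=2).
Iteration 3: no outgoing edges from {n21,n8}; recursion stops.
Total rows emitted: 5.

5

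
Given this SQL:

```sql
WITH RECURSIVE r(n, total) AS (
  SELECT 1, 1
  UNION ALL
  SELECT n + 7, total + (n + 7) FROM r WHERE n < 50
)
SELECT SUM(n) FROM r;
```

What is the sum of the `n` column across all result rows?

204

Base: n=1, total=1.
Iteration 1: 1 < 50 holds -> n = 1 + 7 = 8, total = 1 + 8 = 9.
Iteration 2: 8 < 50 holds -> n = 8 + 7 = 15, total = 9 + 15 = 24.
Iteration 3: 15 < 50 holds -> n = 15 + 7 = 22, total = 24 + 22 = 46.
Iteration 4: 22 < 50 holds -> n = 22 + 7 = 29, total = 46 + 29 = 75.
Iteration 5: 29 < 50 holds -> n = 29 + 7 = 36, total = 75 + 36 = 111.
Iteration 6: 36 < 50 holds -> n = 36 + 7 = 43, total = 111 + 43 = 154.
Iteration 7: 43 < 50 holds -> n = 43 + 7 = 50, total = 154 + 50 = 204.
Iteration 8: 50 < 50 fails; recursion stops.
SUM(n) = 1 + 8 + 15 + 22 + 29 + 36 + 43 + 50 = 204.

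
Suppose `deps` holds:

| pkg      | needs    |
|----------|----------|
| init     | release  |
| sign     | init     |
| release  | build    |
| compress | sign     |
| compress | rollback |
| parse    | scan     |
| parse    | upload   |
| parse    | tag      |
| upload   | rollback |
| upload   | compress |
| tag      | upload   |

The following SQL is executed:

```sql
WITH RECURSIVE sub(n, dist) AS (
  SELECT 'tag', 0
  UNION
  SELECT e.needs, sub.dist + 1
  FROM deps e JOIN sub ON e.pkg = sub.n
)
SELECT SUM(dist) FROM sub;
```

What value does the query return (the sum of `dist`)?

26

Base: (tag, dist=0).
Iteration 1: edges from {tag} -> (upload, dist=1).
Iteration 2: edges from {upload} -> (compress, dist=2), (rollback, dist=2).
Iteration 3: edges from {compress,rollback} -> (rollback, dist=3), (sign, dist=3).
Iteration 4: edges from {rollback,sign} -> (init, dist=4).
Iteration 5: edges from {init} -> (release, dist=5).
Iteration 6: edges from {release} -> (build, dist=6).
Iteration 7: no outgoing edges from {build}; recursion stops.
SUM(dist) = 0 + 1 + 2 + 2 + 3 + 3 + 4 + 5 + 6 = 26.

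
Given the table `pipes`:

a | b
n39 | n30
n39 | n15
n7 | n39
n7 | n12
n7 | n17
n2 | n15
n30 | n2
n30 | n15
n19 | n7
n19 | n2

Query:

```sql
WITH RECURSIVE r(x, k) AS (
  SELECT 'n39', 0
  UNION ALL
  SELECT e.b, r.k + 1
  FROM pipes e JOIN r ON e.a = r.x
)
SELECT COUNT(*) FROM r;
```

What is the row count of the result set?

6

Base: (n39, k=0).
Iteration 1: edges from {n39} -> (n15, k=1), (n30, k=1).
Iteration 2: edges from {n15,n30} -> (n15, k=2), (n2, k=2).
Iteration 3: edges from {n15,n2} -> (n15, k=3).
Iteration 4: no outgoing edges from {n15}; recursion stops.
Total rows emitted: 6.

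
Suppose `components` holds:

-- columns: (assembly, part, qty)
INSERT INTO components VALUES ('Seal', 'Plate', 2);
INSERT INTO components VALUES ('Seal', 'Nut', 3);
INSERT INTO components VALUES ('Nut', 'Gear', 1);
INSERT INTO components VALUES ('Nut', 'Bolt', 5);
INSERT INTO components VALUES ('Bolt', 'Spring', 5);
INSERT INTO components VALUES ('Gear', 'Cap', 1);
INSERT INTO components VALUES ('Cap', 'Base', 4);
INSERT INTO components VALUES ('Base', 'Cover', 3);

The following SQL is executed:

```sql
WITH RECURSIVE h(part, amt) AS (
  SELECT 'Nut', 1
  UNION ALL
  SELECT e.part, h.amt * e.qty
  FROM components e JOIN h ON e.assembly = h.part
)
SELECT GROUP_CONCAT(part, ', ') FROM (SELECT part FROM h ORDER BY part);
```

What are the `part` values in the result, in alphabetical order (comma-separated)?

Base, Bolt, Cap, Cover, Gear, Nut, Spring

Base: (Nut, amt=1).
Iteration 1: components of {Nut} -> Bolt = 1*5 = 5, Gear = 1*1 = 1.
Iteration 2: components of {Bolt,Gear} -> Cap = 1*1 = 1, Spring = 5*5 = 25.
Iteration 3: components of {Cap,Spring} -> Base = 1*4 = 4.
Iteration 4: components of {Base} -> Cover = 4*3 = 12.
Iteration 5: no further components; recursion stops.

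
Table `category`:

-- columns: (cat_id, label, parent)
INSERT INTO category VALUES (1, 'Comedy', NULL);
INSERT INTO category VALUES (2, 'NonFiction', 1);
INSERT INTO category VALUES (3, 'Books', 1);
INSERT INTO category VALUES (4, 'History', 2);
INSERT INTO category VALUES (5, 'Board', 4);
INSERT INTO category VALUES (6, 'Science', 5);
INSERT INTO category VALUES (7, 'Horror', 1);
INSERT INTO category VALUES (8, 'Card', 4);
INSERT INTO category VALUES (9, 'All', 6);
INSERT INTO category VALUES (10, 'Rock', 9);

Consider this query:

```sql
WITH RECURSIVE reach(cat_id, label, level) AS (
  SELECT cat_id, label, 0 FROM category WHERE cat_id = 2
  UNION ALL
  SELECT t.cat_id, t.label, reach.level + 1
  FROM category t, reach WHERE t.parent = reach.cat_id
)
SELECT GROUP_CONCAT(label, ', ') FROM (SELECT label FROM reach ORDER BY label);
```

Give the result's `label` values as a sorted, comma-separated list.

Base: cat_id=2 (NonFiction) at level 0.
Iteration 1: rows with parent in {2} -> History (id 4, level 1).
Iteration 2: rows with parent in {4} -> Board (id 5, level 2), Card (id 8, level 2).
Iteration 3: rows with parent in {5,8} -> Science (id 6, level 3).
Iteration 4: rows with parent in {6} -> All (id 9, level 4).
Iteration 5: rows with parent in {9} -> Rock (id 10, level 5).
Iteration 6: no rows with parent in {10}; recursion stops.

All, Board, Card, History, NonFiction, Rock, Science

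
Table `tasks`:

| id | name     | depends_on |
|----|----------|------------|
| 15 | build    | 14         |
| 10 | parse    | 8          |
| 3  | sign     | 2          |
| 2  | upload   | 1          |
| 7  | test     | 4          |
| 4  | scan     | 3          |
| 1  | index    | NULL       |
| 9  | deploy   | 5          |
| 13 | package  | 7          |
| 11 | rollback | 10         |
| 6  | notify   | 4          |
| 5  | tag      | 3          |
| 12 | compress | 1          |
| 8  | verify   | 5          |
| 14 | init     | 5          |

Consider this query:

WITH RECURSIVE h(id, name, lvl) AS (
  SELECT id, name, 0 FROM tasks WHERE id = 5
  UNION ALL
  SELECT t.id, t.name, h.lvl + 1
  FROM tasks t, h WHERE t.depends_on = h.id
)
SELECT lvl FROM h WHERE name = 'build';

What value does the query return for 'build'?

2

Base: id=5 (tag) at lvl 0.
Iteration 1: rows with depends_on in {5} -> verify (id 8, lvl 1), deploy (id 9, lvl 1), init (id 14, lvl 1).
Iteration 2: rows with depends_on in {8,9,14} -> parse (id 10, lvl 2), build (id 15, lvl 2).
Iteration 3: rows with depends_on in {10,15} -> rollback (id 11, lvl 3).
Iteration 4: no rows with depends_on in {11}; recursion stops.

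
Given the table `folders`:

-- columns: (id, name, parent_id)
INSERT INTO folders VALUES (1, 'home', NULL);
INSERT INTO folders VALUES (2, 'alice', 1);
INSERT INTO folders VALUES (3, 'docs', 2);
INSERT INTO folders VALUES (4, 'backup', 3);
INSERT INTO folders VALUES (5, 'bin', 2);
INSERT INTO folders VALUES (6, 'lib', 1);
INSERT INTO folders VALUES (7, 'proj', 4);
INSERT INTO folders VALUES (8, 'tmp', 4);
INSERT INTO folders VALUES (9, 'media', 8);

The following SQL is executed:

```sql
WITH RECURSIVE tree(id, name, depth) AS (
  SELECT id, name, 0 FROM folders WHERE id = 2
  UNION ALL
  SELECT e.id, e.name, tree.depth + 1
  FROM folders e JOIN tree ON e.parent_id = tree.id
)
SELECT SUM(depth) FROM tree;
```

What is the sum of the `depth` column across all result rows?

14

Base: id=2 (alice) at depth 0.
Iteration 1: rows with parent_id in {2} -> docs (id 3, depth 1), bin (id 5, depth 1).
Iteration 2: rows with parent_id in {3,5} -> backup (id 4, depth 2).
Iteration 3: rows with parent_id in {4} -> proj (id 7, depth 3), tmp (id 8, depth 3).
Iteration 4: rows with parent_id in {7,8} -> media (id 9, depth 4).
Iteration 5: no rows with parent_id in {9}; recursion stops.
SUM(depth) = 0 + 1 + 1 + 2 + 3 + 3 + 4 = 14.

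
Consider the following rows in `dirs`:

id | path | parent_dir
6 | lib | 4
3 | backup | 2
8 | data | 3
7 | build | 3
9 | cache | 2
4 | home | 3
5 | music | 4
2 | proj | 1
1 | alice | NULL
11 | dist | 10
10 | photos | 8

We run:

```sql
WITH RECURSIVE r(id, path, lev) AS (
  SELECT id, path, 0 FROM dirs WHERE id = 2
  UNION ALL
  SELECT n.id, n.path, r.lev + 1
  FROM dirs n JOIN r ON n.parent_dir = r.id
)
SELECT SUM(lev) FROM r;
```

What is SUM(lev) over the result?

21

Base: id=2 (proj) at lev 0.
Iteration 1: rows with parent_dir in {2} -> backup (id 3, lev 1), cache (id 9, lev 1).
Iteration 2: rows with parent_dir in {3,9} -> home (id 4, lev 2), build (id 7, lev 2), data (id 8, lev 2).
Iteration 3: rows with parent_dir in {4,7,8} -> music (id 5, lev 3), lib (id 6, lev 3), photos (id 10, lev 3).
Iteration 4: rows with parent_dir in {5,6,10} -> dist (id 11, lev 4).
Iteration 5: no rows with parent_dir in {11}; recursion stops.
SUM(lev) = 0 + 1 + 1 + 2 + 2 + 2 + 3 + 3 + 3 + 4 = 21.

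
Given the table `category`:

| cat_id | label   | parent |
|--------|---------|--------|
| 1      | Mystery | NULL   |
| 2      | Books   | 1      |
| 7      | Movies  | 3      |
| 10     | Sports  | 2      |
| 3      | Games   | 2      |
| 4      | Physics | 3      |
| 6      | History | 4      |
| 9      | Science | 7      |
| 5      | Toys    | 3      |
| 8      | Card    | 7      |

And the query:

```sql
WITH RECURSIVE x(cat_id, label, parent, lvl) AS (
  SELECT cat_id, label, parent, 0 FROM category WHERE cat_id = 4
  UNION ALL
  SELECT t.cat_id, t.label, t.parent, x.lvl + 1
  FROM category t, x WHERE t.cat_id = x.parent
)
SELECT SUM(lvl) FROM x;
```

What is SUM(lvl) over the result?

Base: cat_id=4 (Physics), parent=3, lvl 0.
Iteration 1: join on cat_id=3 -> Games (id 3, parent=2, lvl 1).
Iteration 2: join on cat_id=2 -> Books (id 2, parent=1, lvl 2).
Iteration 3: join on cat_id=1 -> Mystery (id 1, parent=NULL, lvl 3).
Iteration 4: parent is NULL; no match; recursion stops.
SUM(lvl) = 0 + 1 + 2 + 3 = 6.

6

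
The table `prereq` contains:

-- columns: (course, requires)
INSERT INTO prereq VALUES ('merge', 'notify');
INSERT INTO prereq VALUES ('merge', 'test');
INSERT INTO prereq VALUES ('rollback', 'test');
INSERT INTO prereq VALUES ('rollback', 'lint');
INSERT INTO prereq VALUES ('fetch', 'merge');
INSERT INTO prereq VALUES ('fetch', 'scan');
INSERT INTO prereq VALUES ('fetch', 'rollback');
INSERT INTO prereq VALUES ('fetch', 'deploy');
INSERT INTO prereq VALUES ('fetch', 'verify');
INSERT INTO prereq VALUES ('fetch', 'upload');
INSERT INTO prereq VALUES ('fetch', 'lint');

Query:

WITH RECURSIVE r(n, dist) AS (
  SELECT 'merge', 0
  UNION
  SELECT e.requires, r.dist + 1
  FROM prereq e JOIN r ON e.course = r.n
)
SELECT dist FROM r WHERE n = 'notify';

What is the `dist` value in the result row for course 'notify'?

Base: (merge, dist=0).
Iteration 1: edges from {merge} -> (notify, dist=1), (test, dist=1).
Iteration 2: no outgoing edges from {notify,test}; recursion stops.

1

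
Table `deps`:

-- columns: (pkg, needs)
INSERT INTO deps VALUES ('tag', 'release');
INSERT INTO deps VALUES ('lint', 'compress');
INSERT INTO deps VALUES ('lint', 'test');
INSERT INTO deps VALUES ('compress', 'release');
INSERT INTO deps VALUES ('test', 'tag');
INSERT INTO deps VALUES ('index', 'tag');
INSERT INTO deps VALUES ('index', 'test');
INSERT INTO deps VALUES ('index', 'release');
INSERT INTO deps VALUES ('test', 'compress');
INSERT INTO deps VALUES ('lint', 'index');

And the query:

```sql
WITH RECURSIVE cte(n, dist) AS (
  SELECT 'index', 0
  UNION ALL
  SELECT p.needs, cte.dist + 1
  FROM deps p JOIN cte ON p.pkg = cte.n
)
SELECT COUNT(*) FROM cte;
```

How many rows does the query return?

9

Base: (index, dist=0).
Iteration 1: edges from {index} -> (release, dist=1), (tag, dist=1), (test, dist=1).
Iteration 2: edges from {release,tag,test} -> (compress, dist=2), (release, dist=2), (tag, dist=2).
Iteration 3: edges from {compress,release,tag} -> (release, dist=3) x2. [UNION ALL keeps all 2 new rows, including repeats]
Iteration 4: no outgoing edges from {release}; recursion stops.
Total rows emitted: 9.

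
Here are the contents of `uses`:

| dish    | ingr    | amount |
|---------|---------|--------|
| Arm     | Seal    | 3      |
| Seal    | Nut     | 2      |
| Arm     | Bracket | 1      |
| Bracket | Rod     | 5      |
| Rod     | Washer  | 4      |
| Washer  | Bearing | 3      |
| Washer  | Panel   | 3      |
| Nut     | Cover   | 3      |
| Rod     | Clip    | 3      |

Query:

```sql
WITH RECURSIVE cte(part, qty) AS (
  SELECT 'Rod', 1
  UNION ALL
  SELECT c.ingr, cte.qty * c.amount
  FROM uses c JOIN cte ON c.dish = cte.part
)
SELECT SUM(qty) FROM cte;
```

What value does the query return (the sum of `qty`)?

Base: (Rod, qty=1).
Iteration 1: components of {Rod} -> Clip = 1*3 = 3, Washer = 1*4 = 4.
Iteration 2: components of {Clip,Washer} -> Bearing = 4*3 = 12, Panel = 4*3 = 12.
Iteration 3: no further components; recursion stops.
SUM(qty) = 1 + 4 + 3 + 12 + 12 = 32.

32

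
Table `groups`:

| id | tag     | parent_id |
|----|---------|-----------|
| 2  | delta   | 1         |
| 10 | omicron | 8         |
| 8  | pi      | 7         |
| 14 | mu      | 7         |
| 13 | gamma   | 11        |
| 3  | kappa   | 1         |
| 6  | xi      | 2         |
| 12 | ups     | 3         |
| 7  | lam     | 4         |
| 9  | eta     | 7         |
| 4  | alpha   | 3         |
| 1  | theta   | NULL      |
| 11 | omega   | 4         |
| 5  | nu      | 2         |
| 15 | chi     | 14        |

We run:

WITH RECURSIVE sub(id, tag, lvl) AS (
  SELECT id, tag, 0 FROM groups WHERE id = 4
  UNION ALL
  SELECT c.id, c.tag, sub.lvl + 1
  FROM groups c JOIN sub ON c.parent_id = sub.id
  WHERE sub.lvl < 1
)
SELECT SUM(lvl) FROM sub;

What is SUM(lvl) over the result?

2

Base: id=4 (alpha) at lvl 0.
Iteration 1: rows with parent_id in {4} -> lam (id 7, lvl 1), omega (id 11, lvl 1).
Iteration 2: lvl < 1 fails for all current rows; recursion stops.
SUM(lvl) = 0 + 1 + 1 = 2.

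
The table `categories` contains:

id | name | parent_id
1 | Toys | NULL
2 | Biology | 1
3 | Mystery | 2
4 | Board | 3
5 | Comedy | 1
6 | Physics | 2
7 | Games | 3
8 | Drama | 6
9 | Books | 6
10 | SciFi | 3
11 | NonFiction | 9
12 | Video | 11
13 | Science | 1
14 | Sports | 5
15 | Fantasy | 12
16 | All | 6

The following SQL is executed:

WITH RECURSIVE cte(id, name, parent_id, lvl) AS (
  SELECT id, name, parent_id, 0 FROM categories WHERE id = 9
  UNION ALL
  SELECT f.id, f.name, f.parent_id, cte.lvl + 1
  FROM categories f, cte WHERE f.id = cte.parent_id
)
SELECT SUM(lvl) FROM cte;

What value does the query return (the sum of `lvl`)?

Base: id=9 (Books), parent_id=6, lvl 0.
Iteration 1: join on id=6 -> Physics (id 6, parent_id=2, lvl 1).
Iteration 2: join on id=2 -> Biology (id 2, parent_id=1, lvl 2).
Iteration 3: join on id=1 -> Toys (id 1, parent_id=NULL, lvl 3).
Iteration 4: parent_id is NULL; no match; recursion stops.
SUM(lvl) = 0 + 1 + 2 + 3 = 6.

6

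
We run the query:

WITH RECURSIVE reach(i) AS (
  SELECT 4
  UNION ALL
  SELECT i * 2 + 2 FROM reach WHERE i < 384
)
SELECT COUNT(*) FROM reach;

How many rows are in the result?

8

Base: i=4.
Iteration 1: 4 < 384 holds -> i = 4 * 2 + 2 = 10.
Iteration 2: 10 < 384 holds -> i = 10 * 2 + 2 = 22.
Iteration 3: 22 < 384 holds -> i = 22 * 2 + 2 = 46.
Iteration 4: 46 < 384 holds -> i = 46 * 2 + 2 = 94.
Iteration 5: 94 < 384 holds -> i = 94 * 2 + 2 = 190.
Iteration 6: 190 < 384 holds -> i = 190 * 2 + 2 = 382.
Iteration 7: 382 < 384 holds -> i = 382 * 2 + 2 = 766.
Iteration 8: 766 < 384 fails; recursion stops.
Total rows emitted: 8.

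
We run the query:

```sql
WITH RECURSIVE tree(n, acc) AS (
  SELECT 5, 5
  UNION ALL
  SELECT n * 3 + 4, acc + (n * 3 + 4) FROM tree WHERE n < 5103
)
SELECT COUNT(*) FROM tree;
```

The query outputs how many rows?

8

Base: n=5, acc=5.
Iteration 1: 5 < 5103 holds -> n = 5 * 3 + 4 = 19, acc = 5 + 19 = 24.
Iteration 2: 19 < 5103 holds -> n = 19 * 3 + 4 = 61, acc = 24 + 61 = 85.
Iteration 3: 61 < 5103 holds -> n = 61 * 3 + 4 = 187, acc = 85 + 187 = 272.
Iteration 4: 187 < 5103 holds -> n = 187 * 3 + 4 = 565, acc = 272 + 565 = 837.
Iteration 5: 565 < 5103 holds -> n = 565 * 3 + 4 = 1699, acc = 837 + 1699 = 2536.
Iteration 6: 1699 < 5103 holds -> n = 1699 * 3 + 4 = 5101, acc = 2536 + 5101 = 7637.
Iteration 7: 5101 < 5103 holds -> n = 5101 * 3 + 4 = 15307, acc = 7637 + 15307 = 22944.
Iteration 8: 15307 < 5103 fails; recursion stops.
Total rows emitted: 8.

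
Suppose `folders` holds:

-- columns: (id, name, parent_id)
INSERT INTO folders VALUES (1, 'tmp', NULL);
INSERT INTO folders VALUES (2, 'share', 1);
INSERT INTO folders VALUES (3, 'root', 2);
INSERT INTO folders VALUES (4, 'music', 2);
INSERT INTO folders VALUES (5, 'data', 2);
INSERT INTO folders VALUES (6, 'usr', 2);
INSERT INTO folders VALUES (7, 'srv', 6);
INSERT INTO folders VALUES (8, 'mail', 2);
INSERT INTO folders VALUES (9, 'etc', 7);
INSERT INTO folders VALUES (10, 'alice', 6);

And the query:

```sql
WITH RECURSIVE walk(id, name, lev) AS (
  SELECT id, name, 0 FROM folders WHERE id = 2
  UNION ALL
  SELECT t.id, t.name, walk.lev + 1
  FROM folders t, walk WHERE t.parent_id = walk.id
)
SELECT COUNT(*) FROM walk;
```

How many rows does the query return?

9

Base: id=2 (share) at lev 0.
Iteration 1: rows with parent_id in {2} -> root (id 3, lev 1), music (id 4, lev 1), data (id 5, lev 1), usr (id 6, lev 1), mail (id 8, lev 1).
Iteration 2: rows with parent_id in {3,4,5,6,8} -> srv (id 7, lev 2), alice (id 10, lev 2).
Iteration 3: rows with parent_id in {7,10} -> etc (id 9, lev 3).
Iteration 4: no rows with parent_id in {9}; recursion stops.
Total rows emitted: 9.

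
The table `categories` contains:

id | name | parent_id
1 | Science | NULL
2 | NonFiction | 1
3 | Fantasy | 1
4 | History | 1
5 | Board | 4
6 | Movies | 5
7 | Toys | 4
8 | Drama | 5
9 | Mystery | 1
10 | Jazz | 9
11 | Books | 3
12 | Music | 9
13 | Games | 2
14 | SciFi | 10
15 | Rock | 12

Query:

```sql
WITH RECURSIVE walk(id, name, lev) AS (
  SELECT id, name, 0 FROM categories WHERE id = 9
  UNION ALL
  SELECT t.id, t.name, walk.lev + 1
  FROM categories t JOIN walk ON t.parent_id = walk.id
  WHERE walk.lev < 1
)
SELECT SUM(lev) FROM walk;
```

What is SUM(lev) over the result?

2

Base: id=9 (Mystery) at lev 0.
Iteration 1: rows with parent_id in {9} -> Jazz (id 10, lev 1), Music (id 12, lev 1).
Iteration 2: lev < 1 fails for all current rows; recursion stops.
SUM(lev) = 0 + 1 + 1 = 2.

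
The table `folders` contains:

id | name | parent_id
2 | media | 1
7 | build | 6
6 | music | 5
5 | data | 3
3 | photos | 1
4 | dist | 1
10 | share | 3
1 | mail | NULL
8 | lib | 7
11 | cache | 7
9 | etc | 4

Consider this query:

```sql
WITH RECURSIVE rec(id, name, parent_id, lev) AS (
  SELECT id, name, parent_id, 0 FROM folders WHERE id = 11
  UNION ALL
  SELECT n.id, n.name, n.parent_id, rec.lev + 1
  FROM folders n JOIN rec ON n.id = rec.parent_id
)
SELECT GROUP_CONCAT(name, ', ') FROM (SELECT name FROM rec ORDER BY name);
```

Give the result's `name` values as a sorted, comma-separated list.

Base: id=11 (cache), parent_id=7, lev 0.
Iteration 1: join on id=7 -> build (id 7, parent_id=6, lev 1).
Iteration 2: join on id=6 -> music (id 6, parent_id=5, lev 2).
Iteration 3: join on id=5 -> data (id 5, parent_id=3, lev 3).
Iteration 4: join on id=3 -> photos (id 3, parent_id=1, lev 4).
Iteration 5: join on id=1 -> mail (id 1, parent_id=NULL, lev 5).
Iteration 6: parent_id is NULL; no match; recursion stops.

build, cache, data, mail, music, photos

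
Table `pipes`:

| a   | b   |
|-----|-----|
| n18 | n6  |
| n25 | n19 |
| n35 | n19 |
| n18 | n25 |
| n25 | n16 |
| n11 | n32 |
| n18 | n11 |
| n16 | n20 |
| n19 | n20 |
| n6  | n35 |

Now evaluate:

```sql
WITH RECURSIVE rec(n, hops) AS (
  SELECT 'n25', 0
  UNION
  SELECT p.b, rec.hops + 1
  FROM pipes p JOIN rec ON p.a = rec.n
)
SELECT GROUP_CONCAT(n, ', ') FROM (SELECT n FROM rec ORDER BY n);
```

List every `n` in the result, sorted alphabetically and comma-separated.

n16, n19, n20, n25

Base: (n25, hops=0).
Iteration 1: edges from {n25} -> (n16, hops=1), (n19, hops=1).
Iteration 2: edges from {n16,n19} -> (n20, hops=2). [UNION drops 1 duplicate row(s)]
Iteration 3: no outgoing edges from {n20}; recursion stops.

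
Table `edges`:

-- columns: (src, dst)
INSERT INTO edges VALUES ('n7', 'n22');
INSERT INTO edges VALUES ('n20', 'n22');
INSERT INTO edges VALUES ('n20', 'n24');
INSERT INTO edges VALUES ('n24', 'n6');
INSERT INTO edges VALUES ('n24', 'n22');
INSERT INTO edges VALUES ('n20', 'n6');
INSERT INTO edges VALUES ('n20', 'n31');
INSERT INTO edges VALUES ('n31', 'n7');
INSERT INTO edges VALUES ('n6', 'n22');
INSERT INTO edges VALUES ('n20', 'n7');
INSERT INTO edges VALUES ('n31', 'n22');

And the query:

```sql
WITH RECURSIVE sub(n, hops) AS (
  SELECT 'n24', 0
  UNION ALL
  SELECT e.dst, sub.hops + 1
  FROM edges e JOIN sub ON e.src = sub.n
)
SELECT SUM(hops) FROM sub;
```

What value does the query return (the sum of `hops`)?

4

Base: (n24, hops=0).
Iteration 1: edges from {n24} -> (n22, hops=1), (n6, hops=1).
Iteration 2: edges from {n22,n6} -> (n22, hops=2).
Iteration 3: no outgoing edges from {n22}; recursion stops.
SUM(hops) = 0 + 1 + 1 + 2 = 4.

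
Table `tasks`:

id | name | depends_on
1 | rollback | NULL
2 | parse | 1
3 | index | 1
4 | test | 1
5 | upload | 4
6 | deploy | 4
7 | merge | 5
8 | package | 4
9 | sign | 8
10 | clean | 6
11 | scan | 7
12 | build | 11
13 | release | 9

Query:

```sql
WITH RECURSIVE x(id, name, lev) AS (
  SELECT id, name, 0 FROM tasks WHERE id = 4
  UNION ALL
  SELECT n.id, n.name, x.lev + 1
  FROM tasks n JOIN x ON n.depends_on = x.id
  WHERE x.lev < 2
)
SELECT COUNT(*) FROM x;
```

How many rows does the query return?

Base: id=4 (test) at lev 0.
Iteration 1: rows with depends_on in {4} -> upload (id 5, lev 1), deploy (id 6, lev 1), package (id 8, lev 1).
Iteration 2: rows with depends_on in {5,6,8} -> merge (id 7, lev 2), sign (id 9, lev 2), clean (id 10, lev 2).
Iteration 3: lev < 2 fails for all current rows; recursion stops.
Total rows emitted: 7.

7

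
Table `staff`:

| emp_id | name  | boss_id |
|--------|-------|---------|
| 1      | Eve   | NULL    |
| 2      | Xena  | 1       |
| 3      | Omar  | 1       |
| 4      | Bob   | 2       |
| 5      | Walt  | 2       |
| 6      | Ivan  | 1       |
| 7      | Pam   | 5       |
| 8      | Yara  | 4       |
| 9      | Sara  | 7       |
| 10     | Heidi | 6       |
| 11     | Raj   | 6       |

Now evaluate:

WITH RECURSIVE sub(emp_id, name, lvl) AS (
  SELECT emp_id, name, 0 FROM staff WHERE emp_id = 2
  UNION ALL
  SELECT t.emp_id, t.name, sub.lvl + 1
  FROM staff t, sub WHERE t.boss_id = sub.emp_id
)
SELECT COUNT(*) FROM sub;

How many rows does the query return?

Base: emp_id=2 (Xena) at lvl 0.
Iteration 1: rows with boss_id in {2} -> Bob (id 4, lvl 1), Walt (id 5, lvl 1).
Iteration 2: rows with boss_id in {4,5} -> Pam (id 7, lvl 2), Yara (id 8, lvl 2).
Iteration 3: rows with boss_id in {7,8} -> Sara (id 9, lvl 3).
Iteration 4: no rows with boss_id in {9}; recursion stops.
Total rows emitted: 6.

6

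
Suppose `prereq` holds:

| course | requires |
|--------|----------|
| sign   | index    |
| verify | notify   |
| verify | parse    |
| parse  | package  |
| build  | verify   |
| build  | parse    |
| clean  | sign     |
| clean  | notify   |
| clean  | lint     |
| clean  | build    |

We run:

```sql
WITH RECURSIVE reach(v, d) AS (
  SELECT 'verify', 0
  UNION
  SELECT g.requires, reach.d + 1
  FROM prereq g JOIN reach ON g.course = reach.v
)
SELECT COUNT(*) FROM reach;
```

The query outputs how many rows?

4

Base: (verify, d=0).
Iteration 1: edges from {verify} -> (notify, d=1), (parse, d=1).
Iteration 2: edges from {notify,parse} -> (package, d=2).
Iteration 3: no outgoing edges from {package}; recursion stops.
Total rows emitted: 4.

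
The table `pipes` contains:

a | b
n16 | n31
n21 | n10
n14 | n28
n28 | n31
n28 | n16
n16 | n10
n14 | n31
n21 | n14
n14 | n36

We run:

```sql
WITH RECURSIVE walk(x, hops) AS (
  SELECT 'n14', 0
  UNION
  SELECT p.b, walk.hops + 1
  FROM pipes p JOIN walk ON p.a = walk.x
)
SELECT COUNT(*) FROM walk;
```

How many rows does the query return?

Base: (n14, hops=0).
Iteration 1: edges from {n14} -> (n28, hops=1), (n31, hops=1), (n36, hops=1).
Iteration 2: edges from {n28,n31,n36} -> (n16, hops=2), (n31, hops=2).
Iteration 3: edges from {n16,n31} -> (n10, hops=3), (n31, hops=3).
Iteration 4: no outgoing edges from {n10,n31}; recursion stops.
Total rows emitted: 8.

8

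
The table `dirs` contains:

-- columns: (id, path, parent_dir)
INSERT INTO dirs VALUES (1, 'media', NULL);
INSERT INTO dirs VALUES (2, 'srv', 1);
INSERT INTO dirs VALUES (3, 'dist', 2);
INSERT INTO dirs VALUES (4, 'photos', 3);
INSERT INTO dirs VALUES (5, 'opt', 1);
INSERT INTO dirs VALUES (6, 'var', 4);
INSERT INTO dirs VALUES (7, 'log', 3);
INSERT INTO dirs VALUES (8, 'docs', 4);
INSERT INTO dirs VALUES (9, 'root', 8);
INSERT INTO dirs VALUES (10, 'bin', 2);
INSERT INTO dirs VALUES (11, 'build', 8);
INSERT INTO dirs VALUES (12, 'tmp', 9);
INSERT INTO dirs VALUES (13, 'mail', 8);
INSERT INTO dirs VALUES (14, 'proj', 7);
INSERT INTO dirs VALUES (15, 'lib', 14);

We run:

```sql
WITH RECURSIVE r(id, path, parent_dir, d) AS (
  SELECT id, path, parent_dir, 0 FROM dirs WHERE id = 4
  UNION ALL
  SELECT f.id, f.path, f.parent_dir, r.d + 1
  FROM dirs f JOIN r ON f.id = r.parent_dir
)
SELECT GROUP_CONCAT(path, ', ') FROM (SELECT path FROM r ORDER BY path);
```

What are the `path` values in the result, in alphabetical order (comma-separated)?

dist, media, photos, srv

Base: id=4 (photos), parent_dir=3, d 0.
Iteration 1: join on id=3 -> dist (id 3, parent_dir=2, d 1).
Iteration 2: join on id=2 -> srv (id 2, parent_dir=1, d 2).
Iteration 3: join on id=1 -> media (id 1, parent_dir=NULL, d 3).
Iteration 4: parent_dir is NULL; no match; recursion stops.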